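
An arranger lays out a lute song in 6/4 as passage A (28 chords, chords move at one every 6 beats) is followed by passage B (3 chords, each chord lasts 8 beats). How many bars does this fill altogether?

A: 28 × 6 = 168 beats = 28 bars.
B: 3 × 8 = 24 beats = 4 bars.
Total: 28 + 4 = 32 bars.

32 bars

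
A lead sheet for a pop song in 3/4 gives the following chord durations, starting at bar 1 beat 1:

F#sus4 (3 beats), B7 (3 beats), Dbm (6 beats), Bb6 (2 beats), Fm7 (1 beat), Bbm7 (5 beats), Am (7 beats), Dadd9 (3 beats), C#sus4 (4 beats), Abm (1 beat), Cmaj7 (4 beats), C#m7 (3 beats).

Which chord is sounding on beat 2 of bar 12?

Abm

Beat 2 of bar 12 is beat (12−1)×3 + 2 = 35 overall.
Running totals: F#sus4 ends at 3, B7 ends at 6, Dbm ends at 12, Bb6 ends at 14, Fm7 ends at 15, Bbm7 ends at 20, Am ends at 27, Dadd9 ends at 30, C#sus4 ends at 34, Abm ends at 35.
Beat 35 falls within Abm.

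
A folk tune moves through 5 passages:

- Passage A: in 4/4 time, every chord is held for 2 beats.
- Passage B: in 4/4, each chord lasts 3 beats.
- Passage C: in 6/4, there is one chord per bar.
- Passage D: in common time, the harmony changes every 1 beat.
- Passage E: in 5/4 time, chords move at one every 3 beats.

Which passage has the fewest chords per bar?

A: 4 beats/bar ÷ 2 beats/chord = 2 chords/bar.
B: 4 beats/bar ÷ 3 beats/chord = 4/3 chords/bar.
C: 6 beats/bar ÷ 6 beats/chord = 1 chord/bar.
D: 4 beats/bar ÷ 1 beat/chord = 4 chords/bar.
E: 5 beats/bar ÷ 3 beats/chord = 5/3 chords/bar.
Slowest is C at 1 chords/bar.

Passage C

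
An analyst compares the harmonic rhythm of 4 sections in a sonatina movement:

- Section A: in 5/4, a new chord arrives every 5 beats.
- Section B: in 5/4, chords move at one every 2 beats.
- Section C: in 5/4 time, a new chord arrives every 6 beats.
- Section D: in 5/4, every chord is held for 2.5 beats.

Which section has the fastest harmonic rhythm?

A: each chord is 5 beats in 5/4, so 1 per bar.
B: each chord is 2 beats in 5/4, so 2.5 per bar.
C: each chord is 6 beats in 5/4, so 5/6 per bar.
D: each chord is 2.5 beats in 5/4, so 2 per bar.
Fastest is B at 2.5 chords/bar.

Section B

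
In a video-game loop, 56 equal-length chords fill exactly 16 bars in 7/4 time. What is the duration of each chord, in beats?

2 beats

16 bars × 7 beats/bar = 112 beats total.
112 beats ÷ 56 chords = 2 beats per chord.
(That is a half note.)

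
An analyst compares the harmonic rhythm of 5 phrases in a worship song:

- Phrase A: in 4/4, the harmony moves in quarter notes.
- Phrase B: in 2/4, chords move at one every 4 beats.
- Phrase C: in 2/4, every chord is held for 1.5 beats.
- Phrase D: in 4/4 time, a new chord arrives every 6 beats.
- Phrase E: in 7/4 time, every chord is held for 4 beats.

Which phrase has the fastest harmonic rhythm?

Phrase A

A: 4 beats/bar ÷ 1 beat/chord = 4 chords/bar.
B: 2 beats/bar ÷ 4 beats/chord = 0.5 chords/bar.
C: 2 beats/bar ÷ 1.5 beats/chord = 4/3 chords/bar.
D: 4 beats/bar ÷ 6 beats/chord = 2/3 chords/bar.
E: 7 beats/bar ÷ 4 beats/chord = 1.75 chords/bar.
Fastest is A at 4 chords/bar.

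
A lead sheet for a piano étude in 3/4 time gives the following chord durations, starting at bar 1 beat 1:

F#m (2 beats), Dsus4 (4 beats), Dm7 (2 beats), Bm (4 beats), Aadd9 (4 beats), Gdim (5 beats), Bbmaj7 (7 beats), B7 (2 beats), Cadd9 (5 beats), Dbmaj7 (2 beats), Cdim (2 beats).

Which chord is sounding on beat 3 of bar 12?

Beat 3 of bar 12 is beat (12−1)×3 + 3 = 36 overall.
Running totals: F#m ends at 2, Dsus4 ends at 6, Dm7 ends at 8, Bm ends at 12, Aadd9 ends at 16, Gdim ends at 21, Bbmaj7 ends at 28, B7 ends at 30, Cadd9 ends at 35, Dbmaj7 ends at 37.
Beat 36 falls within Dbmaj7.

Dbmaj7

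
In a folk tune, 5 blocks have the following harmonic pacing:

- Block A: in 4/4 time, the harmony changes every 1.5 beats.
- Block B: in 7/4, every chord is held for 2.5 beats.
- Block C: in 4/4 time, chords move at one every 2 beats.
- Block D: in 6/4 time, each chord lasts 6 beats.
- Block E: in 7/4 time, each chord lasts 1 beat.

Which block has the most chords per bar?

A: 4/1.5 = 8/3 chords/bar.
B: 7/2.5 = 2.8 chords/bar.
C: 4/2 = 2 chords/bar.
D: 6/6 = 1 chord/bar.
E: 7/1 = 7 chords/bar.
Fastest is E at 7 chords/bar.

Block E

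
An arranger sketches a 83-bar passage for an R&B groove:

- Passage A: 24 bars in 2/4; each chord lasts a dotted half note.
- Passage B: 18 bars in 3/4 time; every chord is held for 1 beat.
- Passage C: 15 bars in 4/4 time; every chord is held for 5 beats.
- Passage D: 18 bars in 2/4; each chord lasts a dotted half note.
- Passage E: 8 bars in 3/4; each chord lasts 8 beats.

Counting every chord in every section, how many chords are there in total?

A: 24 bars × 2 beats = 48 beats; 3 beats/chord → 16 chords.
B: 18 bars × 3 beats = 54 beats; 1 beat/chord → 54 chords.
C: 15 bars × 4 beats = 60 beats; 5 beats/chord → 12 chords.
D: 18 bars × 2 beats = 36 beats; 3 beats/chord → 12 chords.
E: 8 bars × 3 beats = 24 beats; 8 beats/chord → 3 chords.
Total: 16 + 54 + 12 + 12 + 3 = 97.

97 chords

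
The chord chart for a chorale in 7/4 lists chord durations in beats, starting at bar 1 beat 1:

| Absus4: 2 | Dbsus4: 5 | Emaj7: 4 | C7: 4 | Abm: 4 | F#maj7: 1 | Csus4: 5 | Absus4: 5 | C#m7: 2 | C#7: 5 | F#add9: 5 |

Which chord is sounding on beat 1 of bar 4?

Beat 1 of bar 4 is beat (4−1)×7 + 1 = 22 overall.
Running totals: Absus4 ends at 2, Dbsus4 ends at 7, Emaj7 ends at 11, C7 ends at 15, Abm ends at 19, F#maj7 ends at 20, Csus4 ends at 25.
Beat 22 falls within Csus4.

Csus4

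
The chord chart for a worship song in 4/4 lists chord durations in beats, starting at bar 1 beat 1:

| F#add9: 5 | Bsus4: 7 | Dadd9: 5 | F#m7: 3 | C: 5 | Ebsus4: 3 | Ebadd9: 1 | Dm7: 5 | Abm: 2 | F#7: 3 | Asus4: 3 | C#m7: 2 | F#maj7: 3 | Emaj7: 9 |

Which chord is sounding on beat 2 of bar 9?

Dm7

Beat 2 of bar 9 is beat (9−1)×4 + 2 = 34 overall.
Running totals: F#add9 ends at 5, Bsus4 ends at 12, Dadd9 ends at 17, F#m7 ends at 20, C ends at 25, Ebsus4 ends at 28, Ebadd9 ends at 29, Dm7 ends at 34.
Beat 34 falls within Dm7.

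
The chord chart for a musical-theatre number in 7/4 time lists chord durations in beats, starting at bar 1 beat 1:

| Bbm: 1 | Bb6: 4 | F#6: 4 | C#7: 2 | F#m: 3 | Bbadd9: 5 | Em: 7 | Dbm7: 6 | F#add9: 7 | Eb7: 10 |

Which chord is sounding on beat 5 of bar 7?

Eb7

Beat 5 of bar 7 is beat (7−1)×7 + 5 = 47 overall.
Running totals: Bbm ends at 1, Bb6 ends at 5, F#6 ends at 9, C#7 ends at 11, F#m ends at 14, Bbadd9 ends at 19, Em ends at 26, Dbm7 ends at 32, F#add9 ends at 39, Eb7 ends at 49.
Beat 47 falls within Eb7.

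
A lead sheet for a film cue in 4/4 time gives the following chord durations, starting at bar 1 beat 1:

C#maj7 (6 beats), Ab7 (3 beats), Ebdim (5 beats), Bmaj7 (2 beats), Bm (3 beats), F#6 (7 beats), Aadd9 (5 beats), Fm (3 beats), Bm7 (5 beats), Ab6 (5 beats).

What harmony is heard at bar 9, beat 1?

Fm

Beat 1 of bar 9 is beat (9−1)×4 + 1 = 33 overall.
Running totals: C#maj7 ends at 6, Ab7 ends at 9, Ebdim ends at 14, Bmaj7 ends at 16, Bm ends at 19, F#6 ends at 26, Aadd9 ends at 31, Fm ends at 34.
Beat 33 falls within Fm.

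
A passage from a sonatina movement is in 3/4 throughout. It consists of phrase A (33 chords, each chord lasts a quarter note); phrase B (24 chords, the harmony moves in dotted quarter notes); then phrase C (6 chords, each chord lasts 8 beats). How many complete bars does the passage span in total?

39 bars

A: 33 × 1 = 33 beats = 11 bars.
B: 24 × 1.5 = 36 beats = 12 bars.
C: 6 × 8 = 48 beats = 16 bars.
Total: 11 + 12 + 16 = 39 bars.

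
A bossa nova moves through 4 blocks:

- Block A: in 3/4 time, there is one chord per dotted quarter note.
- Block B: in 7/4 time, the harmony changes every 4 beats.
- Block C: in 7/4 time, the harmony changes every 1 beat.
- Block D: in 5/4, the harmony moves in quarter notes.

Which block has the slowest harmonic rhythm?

Block B

A: 3/1.5 = 2 chords/bar.
B: 7/4 = 1.75 chords/bar.
C: 7/1 = 7 chords/bar.
D: 5/1 = 5 chords/bar.
Slowest is B at 1.75 chords/bar.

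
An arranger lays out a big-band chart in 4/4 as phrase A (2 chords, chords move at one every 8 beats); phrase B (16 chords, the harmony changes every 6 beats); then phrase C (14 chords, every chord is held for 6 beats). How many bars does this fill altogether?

49 bars

A: 2 × 8 = 16 beats = 4 bars.
B: 16 × 6 = 96 beats = 24 bars.
C: 14 × 6 = 84 beats = 21 bars.
Total: 4 + 24 + 21 = 49 bars.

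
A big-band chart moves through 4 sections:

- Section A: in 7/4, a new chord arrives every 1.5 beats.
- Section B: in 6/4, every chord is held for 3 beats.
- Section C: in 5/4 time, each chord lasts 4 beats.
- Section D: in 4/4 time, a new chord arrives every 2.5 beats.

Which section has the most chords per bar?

A: 7 beats/bar ÷ 1.5 beats/chord = 14/3 chords/bar.
B: 6 beats/bar ÷ 3 beats/chord = 2 chords/bar.
C: 5 beats/bar ÷ 4 beats/chord = 1.25 chords/bar.
D: 4 beats/bar ÷ 2.5 beats/chord = 1.6 chords/bar.
Fastest is A at 14/3 chords/bar.

Section A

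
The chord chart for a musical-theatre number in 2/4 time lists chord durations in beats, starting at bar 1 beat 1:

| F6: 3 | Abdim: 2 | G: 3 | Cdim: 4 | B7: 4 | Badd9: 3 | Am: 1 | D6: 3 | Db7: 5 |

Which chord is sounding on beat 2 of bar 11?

Beat 2 of bar 11 is beat (11−1)×2 + 2 = 22 overall.
Running totals: F6 ends at 3, Abdim ends at 5, G ends at 8, Cdim ends at 12, B7 ends at 16, Badd9 ends at 19, Am ends at 20, D6 ends at 23.
Beat 22 falls within D6.

D6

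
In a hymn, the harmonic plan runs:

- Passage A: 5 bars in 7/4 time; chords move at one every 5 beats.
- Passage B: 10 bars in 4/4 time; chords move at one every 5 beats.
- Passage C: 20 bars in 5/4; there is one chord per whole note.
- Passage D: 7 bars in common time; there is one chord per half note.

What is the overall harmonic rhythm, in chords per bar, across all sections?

9/7 chords per bar

A: 5 bars of 7 beats is 35 beats; at 5 beats each that's 7 chords.
B: 10 bars of 4 beats is 40 beats; at 5 beats each that's 8 chords.
C: 20 bars of 5 beats is 100 beats; at 4 beats each that's 25 chords.
D: 7 bars of 4 beats is 28 beats; at 2 beats each that's 14 chords.
Overall: 54 chords over 42 bars → 54/42 = 9/7 chords per bar.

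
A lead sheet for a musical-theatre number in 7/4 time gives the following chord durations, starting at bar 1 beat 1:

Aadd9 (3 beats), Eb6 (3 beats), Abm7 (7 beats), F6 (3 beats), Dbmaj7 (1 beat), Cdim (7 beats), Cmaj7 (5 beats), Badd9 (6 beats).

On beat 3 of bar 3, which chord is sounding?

Dbmaj7

Beat 3 of bar 3 is beat (3−1)×7 + 3 = 17 overall.
Running totals: Aadd9 ends at 3, Eb6 ends at 6, Abm7 ends at 13, F6 ends at 16, Dbmaj7 ends at 17.
Beat 17 falls within Dbmaj7.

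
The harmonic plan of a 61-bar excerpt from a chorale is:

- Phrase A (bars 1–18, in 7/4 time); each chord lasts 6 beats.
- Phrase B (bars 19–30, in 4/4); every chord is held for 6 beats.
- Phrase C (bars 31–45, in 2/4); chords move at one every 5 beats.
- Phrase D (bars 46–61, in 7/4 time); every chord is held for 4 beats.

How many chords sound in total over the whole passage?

A: 18·7 = 126 beats, 126/6 = 21 chords.
B: 12·4 = 48 beats, 48/6 = 8 chords.
C: 15·2 = 30 beats, 30/5 = 6 chords.
D: 16·7 = 112 beats, 112/4 = 28 chords.
Total: 21 + 8 + 6 + 28 = 63.

63 chords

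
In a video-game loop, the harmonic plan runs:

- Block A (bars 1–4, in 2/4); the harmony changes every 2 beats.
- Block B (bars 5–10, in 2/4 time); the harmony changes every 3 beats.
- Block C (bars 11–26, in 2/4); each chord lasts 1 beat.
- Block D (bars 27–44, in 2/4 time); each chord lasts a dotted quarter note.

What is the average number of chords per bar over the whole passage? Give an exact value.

A: 4 × 2 = 8 beats ÷ 2 = 4 chords.
B: 6 × 2 = 12 beats ÷ 3 = 4 chords.
C: 16 × 2 = 32 beats ÷ 1 = 32 chords.
D: 18 × 2 = 36 beats ÷ 1.5 = 24 chords.
Overall: 64 chords over 44 bars → 64/44 = 16/11 chords per bar.

16/11 chords per bar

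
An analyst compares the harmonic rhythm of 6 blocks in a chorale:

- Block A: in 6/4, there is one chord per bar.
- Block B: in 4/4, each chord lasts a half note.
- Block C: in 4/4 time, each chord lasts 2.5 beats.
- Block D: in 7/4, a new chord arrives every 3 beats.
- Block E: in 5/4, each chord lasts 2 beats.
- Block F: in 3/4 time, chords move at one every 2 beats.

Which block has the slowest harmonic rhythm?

A: 6/6 = 1 chord/bar.
B: 4/2 = 2 chords/bar.
C: 4/2.5 = 1.6 chords/bar.
D: 7/3 = 7/3 chords/bar.
E: 5/2 = 2.5 chords/bar.
F: 3/2 = 1.5 chords/bar.
Slowest is A at 1 chords/bar.

Block A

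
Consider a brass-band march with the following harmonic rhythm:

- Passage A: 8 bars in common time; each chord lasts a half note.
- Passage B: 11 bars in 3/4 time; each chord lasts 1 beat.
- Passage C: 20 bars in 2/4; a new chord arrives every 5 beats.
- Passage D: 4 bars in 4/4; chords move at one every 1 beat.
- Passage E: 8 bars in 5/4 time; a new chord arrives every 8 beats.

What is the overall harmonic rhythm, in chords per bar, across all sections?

A: 8 × 4 = 32 beats ÷ 2 = 16 chords.
B: 11 × 3 = 33 beats ÷ 1 = 33 chords.
C: 20 × 2 = 40 beats ÷ 5 = 8 chords.
D: 4 × 4 = 16 beats ÷ 1 = 16 chords.
E: 8 × 5 = 40 beats ÷ 8 = 5 chords.
Overall: 78 chords over 51 bars → 78/51 = 26/17 chords per bar.

26/17 chords per bar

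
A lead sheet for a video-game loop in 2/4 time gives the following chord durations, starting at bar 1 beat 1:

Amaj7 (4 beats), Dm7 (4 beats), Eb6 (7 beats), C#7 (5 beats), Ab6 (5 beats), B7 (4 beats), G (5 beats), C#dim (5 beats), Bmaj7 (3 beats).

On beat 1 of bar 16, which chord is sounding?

G

Beat 1 of bar 16 is beat (16−1)×2 + 1 = 31 overall.
Running totals: Amaj7 ends at 4, Dm7 ends at 8, Eb6 ends at 15, C#7 ends at 20, Ab6 ends at 25, B7 ends at 29, G ends at 34.
Beat 31 falls within G.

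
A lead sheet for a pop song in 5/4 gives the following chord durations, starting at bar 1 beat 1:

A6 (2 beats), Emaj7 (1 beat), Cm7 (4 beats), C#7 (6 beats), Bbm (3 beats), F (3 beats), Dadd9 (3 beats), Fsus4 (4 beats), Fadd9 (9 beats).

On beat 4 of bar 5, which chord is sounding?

Fsus4

Beat 4 of bar 5 is beat (5−1)×5 + 4 = 24 overall.
Running totals: A6 ends at 2, Emaj7 ends at 3, Cm7 ends at 7, C#7 ends at 13, Bbm ends at 16, F ends at 19, Dadd9 ends at 22, Fsus4 ends at 26.
Beat 24 falls within Fsus4.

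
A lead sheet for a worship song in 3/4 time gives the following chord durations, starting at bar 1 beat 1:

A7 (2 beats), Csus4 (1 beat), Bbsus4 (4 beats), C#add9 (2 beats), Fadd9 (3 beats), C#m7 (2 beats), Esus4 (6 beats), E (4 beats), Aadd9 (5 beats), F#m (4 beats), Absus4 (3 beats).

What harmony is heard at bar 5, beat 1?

C#m7

Beat 1 of bar 5 is beat (5−1)×3 + 1 = 13 overall.
Running totals: A7 ends at 2, Csus4 ends at 3, Bbsus4 ends at 7, C#add9 ends at 9, Fadd9 ends at 12, C#m7 ends at 14.
Beat 13 falls within C#m7.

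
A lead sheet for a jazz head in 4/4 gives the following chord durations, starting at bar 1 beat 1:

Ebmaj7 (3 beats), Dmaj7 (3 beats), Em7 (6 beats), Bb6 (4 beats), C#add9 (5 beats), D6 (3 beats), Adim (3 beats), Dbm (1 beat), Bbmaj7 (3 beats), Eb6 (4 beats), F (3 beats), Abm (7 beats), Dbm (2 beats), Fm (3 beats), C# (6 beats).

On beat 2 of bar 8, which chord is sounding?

Bbmaj7

Beat 2 of bar 8 is beat (8−1)×4 + 2 = 30 overall.
Running totals: Ebmaj7 ends at 3, Dmaj7 ends at 6, Em7 ends at 12, Bb6 ends at 16, C#add9 ends at 21, D6 ends at 24, Adim ends at 27, Dbm ends at 28, Bbmaj7 ends at 31.
Beat 30 falls within Bbmaj7.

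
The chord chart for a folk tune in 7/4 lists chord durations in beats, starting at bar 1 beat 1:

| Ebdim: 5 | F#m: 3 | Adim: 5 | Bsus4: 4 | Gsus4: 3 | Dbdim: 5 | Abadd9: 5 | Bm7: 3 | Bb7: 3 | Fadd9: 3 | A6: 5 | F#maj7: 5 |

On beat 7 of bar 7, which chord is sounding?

F#maj7

Beat 7 of bar 7 is beat (7−1)×7 + 7 = 49 overall.
Running totals: Ebdim ends at 5, F#m ends at 8, Adim ends at 13, Bsus4 ends at 17, Gsus4 ends at 20, Dbdim ends at 25, Abadd9 ends at 30, Bm7 ends at 33, Bb7 ends at 36, Fadd9 ends at 39, A6 ends at 44, F#maj7 ends at 49.
Beat 49 falls within F#maj7.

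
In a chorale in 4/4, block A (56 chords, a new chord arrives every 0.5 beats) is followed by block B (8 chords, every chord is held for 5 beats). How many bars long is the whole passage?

A: 56 × 0.5 = 28 beats = 7 bars.
B: 8 × 5 = 40 beats = 10 bars.
Total: 7 + 10 = 17 bars.

17 bars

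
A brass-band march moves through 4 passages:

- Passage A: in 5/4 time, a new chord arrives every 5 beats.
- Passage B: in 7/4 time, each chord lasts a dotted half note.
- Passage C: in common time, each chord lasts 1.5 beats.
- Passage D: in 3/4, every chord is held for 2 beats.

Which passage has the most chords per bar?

Passage C

A: 5/5 = 1 chord/bar.
B: 7/3 = 7/3 chords/bar.
C: 4/1.5 = 8/3 chords/bar.
D: 3/2 = 1.5 chords/bar.
Fastest is C at 8/3 chords/bar.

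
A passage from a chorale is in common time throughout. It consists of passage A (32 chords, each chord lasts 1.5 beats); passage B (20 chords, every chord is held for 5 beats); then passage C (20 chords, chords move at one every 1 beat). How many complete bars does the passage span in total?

42 bars

A: 32 × 1.5 = 48 beats = 12 bars.
B: 20 × 5 = 100 beats = 25 bars.
C: 20 × 1 = 20 beats = 5 bars.
Total: 12 + 25 + 5 = 42 bars.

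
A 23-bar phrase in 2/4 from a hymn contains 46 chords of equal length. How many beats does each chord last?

1 beat

23 bars × 2 beats/bar = 46 beats total.
46 beats ÷ 46 chords = 1 beats per chord.
(That is a quarter note.)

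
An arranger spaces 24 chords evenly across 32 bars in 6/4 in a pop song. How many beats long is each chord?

8 beats

32 bars × 6 beats/bar = 192 beats total.
192 beats ÷ 24 chords = 8 beats per chord.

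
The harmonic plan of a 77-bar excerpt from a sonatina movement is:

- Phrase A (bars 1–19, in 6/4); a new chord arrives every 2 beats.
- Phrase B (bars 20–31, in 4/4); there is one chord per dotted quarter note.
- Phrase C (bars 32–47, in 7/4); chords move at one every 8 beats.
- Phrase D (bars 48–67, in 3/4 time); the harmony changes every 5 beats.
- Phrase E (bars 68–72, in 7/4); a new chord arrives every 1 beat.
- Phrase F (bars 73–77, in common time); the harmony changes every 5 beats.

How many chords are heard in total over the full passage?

154 chords

A has 114 beats and chords last 2 each, so 57 chords.
B has 48 beats and chords last 1.5 each, so 32 chords.
C has 112 beats and chords last 8 each, so 14 chords.
D has 60 beats and chords last 5 each, so 12 chords.
E has 35 beats and chords last 1 each, so 35 chords.
F has 20 beats and chords last 5 each, so 4 chords.
Total: 57 + 32 + 14 + 12 + 35 + 4 = 154.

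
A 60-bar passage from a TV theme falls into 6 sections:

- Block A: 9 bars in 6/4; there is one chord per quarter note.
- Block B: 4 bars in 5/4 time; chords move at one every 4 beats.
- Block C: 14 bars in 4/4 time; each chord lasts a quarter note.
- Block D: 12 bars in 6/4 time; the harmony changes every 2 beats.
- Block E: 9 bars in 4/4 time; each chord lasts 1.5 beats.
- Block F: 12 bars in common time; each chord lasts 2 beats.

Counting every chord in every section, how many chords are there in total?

A: 9 bars × 6 beats = 54 beats; 1 beat/chord → 54 chords.
B: 4 bars × 5 beats = 20 beats; 4 beats/chord → 5 chords.
C: 14 bars × 4 beats = 56 beats; 1 beat/chord → 56 chords.
D: 12 bars × 6 beats = 72 beats; 2 beats/chord → 36 chords.
E: 9 bars × 4 beats = 36 beats; 1.5 beats/chord → 24 chords.
F: 12 bars × 4 beats = 48 beats; 2 beats/chord → 24 chords.
Total: 54 + 5 + 56 + 36 + 24 + 24 = 199.

199 chords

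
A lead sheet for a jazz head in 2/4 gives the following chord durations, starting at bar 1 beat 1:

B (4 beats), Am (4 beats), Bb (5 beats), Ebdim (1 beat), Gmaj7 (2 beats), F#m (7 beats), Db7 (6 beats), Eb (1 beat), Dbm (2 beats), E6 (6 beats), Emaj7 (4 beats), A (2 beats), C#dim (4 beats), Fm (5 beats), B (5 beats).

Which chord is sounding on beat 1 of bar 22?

A

Beat 1 of bar 22 is beat (22−1)×2 + 1 = 43 overall.
Running totals: B ends at 4, Am ends at 8, Bb ends at 13, Ebdim ends at 14, Gmaj7 ends at 16, F#m ends at 23, Db7 ends at 29, Eb ends at 30, Dbm ends at 32, E6 ends at 38, Emaj7 ends at 42, A ends at 44.
Beat 43 falls within A.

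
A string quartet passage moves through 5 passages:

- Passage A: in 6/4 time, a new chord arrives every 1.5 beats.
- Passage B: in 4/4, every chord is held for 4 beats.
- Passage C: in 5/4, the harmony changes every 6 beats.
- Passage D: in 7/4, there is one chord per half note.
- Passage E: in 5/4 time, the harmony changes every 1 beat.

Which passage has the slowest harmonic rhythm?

A: 6 beats/bar ÷ 1.5 beats/chord = 4 chords/bar.
B: 4 beats/bar ÷ 4 beats/chord = 1 chord/bar.
C: 5 beats/bar ÷ 6 beats/chord = 5/6 chords/bar.
D: 7 beats/bar ÷ 2 beats/chord = 3.5 chords/bar.
E: 5 beats/bar ÷ 1 beat/chord = 5 chords/bar.
Slowest is C at 5/6 chords/bar.

Passage C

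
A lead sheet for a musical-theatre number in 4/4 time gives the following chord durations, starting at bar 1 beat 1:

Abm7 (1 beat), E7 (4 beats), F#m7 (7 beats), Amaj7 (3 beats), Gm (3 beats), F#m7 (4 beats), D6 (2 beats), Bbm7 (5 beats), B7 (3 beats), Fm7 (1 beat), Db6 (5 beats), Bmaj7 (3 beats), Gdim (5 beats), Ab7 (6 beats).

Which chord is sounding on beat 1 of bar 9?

Beat 1 of bar 9 is beat (9−1)×4 + 1 = 33 overall.
Running totals: Abm7 ends at 1, E7 ends at 5, F#m7 ends at 12, Amaj7 ends at 15, Gm ends at 18, F#m7 ends at 22, D6 ends at 24, Bbm7 ends at 29, B7 ends at 32, Fm7 ends at 33.
Beat 33 falls within Fm7.

Fm7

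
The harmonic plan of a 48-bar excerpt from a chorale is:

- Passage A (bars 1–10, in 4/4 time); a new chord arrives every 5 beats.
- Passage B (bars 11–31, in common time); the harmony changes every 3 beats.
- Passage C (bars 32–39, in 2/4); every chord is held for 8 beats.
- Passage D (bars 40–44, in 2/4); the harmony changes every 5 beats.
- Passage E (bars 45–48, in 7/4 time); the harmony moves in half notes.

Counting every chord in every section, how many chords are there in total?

54 chords

A: 10 bars × 4 beats = 40 beats; 5 beats/chord → 8 chords.
B: 21 bars × 4 beats = 84 beats; 3 beats/chord → 28 chords.
C: 8 bars × 2 beats = 16 beats; 8 beats/chord → 2 chords.
D: 5 bars × 2 beats = 10 beats; 5 beats/chord → 2 chords.
E: 4 bars × 7 beats = 28 beats; 2 beats/chord → 14 chords.
Total: 8 + 28 + 2 + 2 + 14 = 54.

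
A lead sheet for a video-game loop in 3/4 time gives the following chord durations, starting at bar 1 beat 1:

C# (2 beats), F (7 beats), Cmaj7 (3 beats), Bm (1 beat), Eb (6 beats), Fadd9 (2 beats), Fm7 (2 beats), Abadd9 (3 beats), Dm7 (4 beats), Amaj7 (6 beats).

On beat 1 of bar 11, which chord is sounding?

Amaj7

Beat 1 of bar 11 is beat (11−1)×3 + 1 = 31 overall.
Running totals: C# ends at 2, F ends at 9, Cmaj7 ends at 12, Bm ends at 13, Eb ends at 19, Fadd9 ends at 21, Fm7 ends at 23, Abadd9 ends at 26, Dm7 ends at 30, Amaj7 ends at 36.
Beat 31 falls within Amaj7.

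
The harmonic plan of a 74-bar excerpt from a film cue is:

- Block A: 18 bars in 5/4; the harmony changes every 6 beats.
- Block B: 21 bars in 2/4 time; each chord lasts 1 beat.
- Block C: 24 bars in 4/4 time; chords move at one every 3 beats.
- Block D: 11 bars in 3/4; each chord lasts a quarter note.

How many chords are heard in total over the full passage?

A: 18 bars × 5 beats = 90 beats; 6 beats/chord → 15 chords.
B: 21 bars × 2 beats = 42 beats; 1 beat/chord → 42 chords.
C: 24 bars × 4 beats = 96 beats; 3 beats/chord → 32 chords.
D: 11 bars × 3 beats = 33 beats; 1 beat/chord → 33 chords.
Total: 15 + 42 + 32 + 33 = 122.

122 chords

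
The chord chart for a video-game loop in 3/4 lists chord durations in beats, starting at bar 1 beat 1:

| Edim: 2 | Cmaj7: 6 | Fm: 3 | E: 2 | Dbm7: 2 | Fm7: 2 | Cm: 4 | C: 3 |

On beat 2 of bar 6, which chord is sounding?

Fm7

Beat 2 of bar 6 is beat (6−1)×3 + 2 = 17 overall.
Running totals: Edim ends at 2, Cmaj7 ends at 8, Fm ends at 11, E ends at 13, Dbm7 ends at 15, Fm7 ends at 17.
Beat 17 falls within Fm7.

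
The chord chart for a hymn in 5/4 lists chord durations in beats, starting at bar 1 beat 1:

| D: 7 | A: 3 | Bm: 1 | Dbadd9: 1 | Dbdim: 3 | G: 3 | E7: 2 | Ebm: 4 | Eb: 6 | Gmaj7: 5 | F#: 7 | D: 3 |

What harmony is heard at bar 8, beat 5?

Beat 5 of bar 8 is beat (8−1)×5 + 5 = 40 overall.
Running totals: D ends at 7, A ends at 10, Bm ends at 11, Dbadd9 ends at 12, Dbdim ends at 15, G ends at 18, E7 ends at 20, Ebm ends at 24, Eb ends at 30, Gmaj7 ends at 35, F# ends at 42.
Beat 40 falls within F#.

F#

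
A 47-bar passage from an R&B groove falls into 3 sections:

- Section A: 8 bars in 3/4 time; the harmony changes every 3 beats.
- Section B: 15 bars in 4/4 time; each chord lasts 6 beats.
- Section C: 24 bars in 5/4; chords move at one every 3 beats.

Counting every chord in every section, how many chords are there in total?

58 chords

A: 8 bars × 3 beats = 24 beats; 3 beats/chord → 8 chords.
B: 15 bars × 4 beats = 60 beats; 6 beats/chord → 10 chords.
C: 24 bars × 5 beats = 120 beats; 3 beats/chord → 40 chords.
Total: 8 + 10 + 40 = 58.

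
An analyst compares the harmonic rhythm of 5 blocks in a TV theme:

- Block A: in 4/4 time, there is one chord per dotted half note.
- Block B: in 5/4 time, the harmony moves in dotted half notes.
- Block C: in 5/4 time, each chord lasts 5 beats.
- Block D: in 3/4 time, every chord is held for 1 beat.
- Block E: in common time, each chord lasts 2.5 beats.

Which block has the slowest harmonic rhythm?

A: 4 beats/bar ÷ 3 beats/chord = 4/3 chords/bar.
B: 5 beats/bar ÷ 3 beats/chord = 5/3 chords/bar.
C: 5 beats/bar ÷ 5 beats/chord = 1 chord/bar.
D: 3 beats/bar ÷ 1 beat/chord = 3 chords/bar.
E: 4 beats/bar ÷ 2.5 beats/chord = 1.6 chords/bar.
Slowest is C at 1 chords/bar.

Block C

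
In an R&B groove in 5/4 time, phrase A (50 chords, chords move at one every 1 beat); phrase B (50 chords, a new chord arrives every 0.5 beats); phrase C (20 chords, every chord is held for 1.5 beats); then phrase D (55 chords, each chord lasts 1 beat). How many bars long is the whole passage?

32 bars

A: 50 × 1 = 50 beats = 10 bars.
B: 50 × 0.5 = 25 beats = 5 bars.
C: 20 × 1.5 = 30 beats = 6 bars.
D: 55 × 1 = 55 beats = 11 bars.
Total: 10 + 5 + 6 + 11 = 32 bars.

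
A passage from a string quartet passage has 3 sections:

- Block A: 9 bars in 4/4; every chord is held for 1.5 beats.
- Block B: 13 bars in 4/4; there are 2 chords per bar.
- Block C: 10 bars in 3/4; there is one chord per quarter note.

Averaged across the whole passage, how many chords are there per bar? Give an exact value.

2.5 chords per bar

A: 9 bars of 4 beats is 36 beats; at 1.5 beats each that's 24 chords.
B: 13 bars of 4 beats is 52 beats; at 2 beats each that's 26 chords.
C: 10 bars of 3 beats is 30 beats; at 1 beat each that's 30 chords.
Overall: 80 chords over 32 bars → 80/32 = 2.5 chords per bar.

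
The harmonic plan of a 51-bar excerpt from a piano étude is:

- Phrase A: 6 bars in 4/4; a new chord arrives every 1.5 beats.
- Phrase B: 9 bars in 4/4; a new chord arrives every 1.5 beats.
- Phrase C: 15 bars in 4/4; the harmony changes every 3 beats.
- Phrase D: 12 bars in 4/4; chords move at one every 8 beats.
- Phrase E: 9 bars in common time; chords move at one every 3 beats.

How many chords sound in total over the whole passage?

78 chords

A: 6·4 = 24 beats, 24/1.5 = 16 chords.
B: 9·4 = 36 beats, 36/1.5 = 24 chords.
C: 15·4 = 60 beats, 60/3 = 20 chords.
D: 12·4 = 48 beats, 48/8 = 6 chords.
E: 9·4 = 36 beats, 36/3 = 12 chords.
Total: 16 + 24 + 20 + 6 + 12 = 78.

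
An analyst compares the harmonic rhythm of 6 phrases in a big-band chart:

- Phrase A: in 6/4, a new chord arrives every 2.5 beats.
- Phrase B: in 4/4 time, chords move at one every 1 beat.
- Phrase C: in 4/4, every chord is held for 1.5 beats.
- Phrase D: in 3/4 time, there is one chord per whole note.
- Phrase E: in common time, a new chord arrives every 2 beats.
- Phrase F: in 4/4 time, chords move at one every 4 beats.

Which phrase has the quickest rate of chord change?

Phrase B

A: each chord is 2.5 beats in 6/4, so 2.4 per bar.
B: each chord is 1 beat in 4/4, so 4 per bar.
C: each chord is 1.5 beats in 4/4, so 8/3 per bar.
D: each chord is 4 beats in 3/4, so 0.75 per bar.
E: each chord is 2 beats in 4/4, so 2 per bar.
F: each chord is 4 beats in 4/4, so 1 per bar.
Fastest is B at 4 chords/bar.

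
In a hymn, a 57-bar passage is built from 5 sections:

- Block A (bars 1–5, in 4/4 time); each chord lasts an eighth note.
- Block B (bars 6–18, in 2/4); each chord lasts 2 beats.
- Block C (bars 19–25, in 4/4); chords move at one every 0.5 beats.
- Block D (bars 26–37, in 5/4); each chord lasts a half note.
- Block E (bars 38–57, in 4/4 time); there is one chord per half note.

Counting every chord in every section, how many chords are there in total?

179 chords

A has 20 beats and chords last 0.5 each, so 40 chords.
B has 26 beats and chords last 2 each, so 13 chords.
C has 28 beats and chords last 0.5 each, so 56 chords.
D has 60 beats and chords last 2 each, so 30 chords.
E has 80 beats and chords last 2 each, so 40 chords.
Total: 40 + 13 + 56 + 30 + 40 = 179.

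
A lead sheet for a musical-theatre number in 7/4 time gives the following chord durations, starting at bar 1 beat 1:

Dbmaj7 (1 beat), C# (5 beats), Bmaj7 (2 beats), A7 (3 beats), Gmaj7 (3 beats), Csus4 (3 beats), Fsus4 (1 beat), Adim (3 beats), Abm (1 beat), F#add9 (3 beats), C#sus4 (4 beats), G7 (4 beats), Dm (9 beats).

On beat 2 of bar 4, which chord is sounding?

Beat 2 of bar 4 is beat (4−1)×7 + 2 = 23 overall.
Running totals: Dbmaj7 ends at 1, C# ends at 6, Bmaj7 ends at 8, A7 ends at 11, Gmaj7 ends at 14, Csus4 ends at 17, Fsus4 ends at 18, Adim ends at 21, Abm ends at 22, F#add9 ends at 25.
Beat 23 falls within F#add9.

F#add9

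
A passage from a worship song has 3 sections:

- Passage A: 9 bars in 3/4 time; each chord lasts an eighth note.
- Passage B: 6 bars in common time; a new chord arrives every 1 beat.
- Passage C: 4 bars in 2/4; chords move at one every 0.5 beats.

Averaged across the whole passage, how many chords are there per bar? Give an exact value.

94/19 chords per bar

A: 9 × 3 = 27 beats ÷ 0.5 = 54 chords.
B: 6 × 4 = 24 beats ÷ 1 = 24 chords.
C: 4 × 2 = 8 beats ÷ 0.5 = 16 chords.
Overall: 94 chords over 19 bars → 94/19 = 94/19 chords per bar.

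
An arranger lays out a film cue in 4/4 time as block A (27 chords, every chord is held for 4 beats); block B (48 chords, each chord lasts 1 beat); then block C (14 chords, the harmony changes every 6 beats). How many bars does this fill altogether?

60 bars

A: 27 × 4 = 108 beats = 27 bars.
B: 48 × 1 = 48 beats = 12 bars.
C: 14 × 6 = 84 beats = 21 bars.
Total: 27 + 12 + 21 = 60 bars.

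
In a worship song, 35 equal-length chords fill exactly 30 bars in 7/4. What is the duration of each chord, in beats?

6 beats

30 bars × 7 beats/bar = 210 beats total.
210 beats ÷ 35 chords = 6 beats per chord.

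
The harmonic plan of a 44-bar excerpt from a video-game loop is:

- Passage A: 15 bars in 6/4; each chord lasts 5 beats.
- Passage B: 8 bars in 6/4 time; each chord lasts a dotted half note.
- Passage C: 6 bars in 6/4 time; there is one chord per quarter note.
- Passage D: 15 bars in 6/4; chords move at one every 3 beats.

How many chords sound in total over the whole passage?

A: 15 bars × 6 beats = 90 beats; 5 beats/chord → 18 chords.
B: 8 bars × 6 beats = 48 beats; 3 beats/chord → 16 chords.
C: 6 bars × 6 beats = 36 beats; 1 beat/chord → 36 chords.
D: 15 bars × 6 beats = 90 beats; 3 beats/chord → 30 chords.
Total: 18 + 16 + 36 + 30 = 100.

100 chords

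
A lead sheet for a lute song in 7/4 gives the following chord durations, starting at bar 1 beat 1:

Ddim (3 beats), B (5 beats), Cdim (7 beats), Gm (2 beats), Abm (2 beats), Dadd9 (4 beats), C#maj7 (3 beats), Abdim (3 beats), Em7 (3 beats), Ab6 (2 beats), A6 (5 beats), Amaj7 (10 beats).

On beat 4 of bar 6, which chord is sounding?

A6

Beat 4 of bar 6 is beat (6−1)×7 + 4 = 39 overall.
Running totals: Ddim ends at 3, B ends at 8, Cdim ends at 15, Gm ends at 17, Abm ends at 19, Dadd9 ends at 23, C#maj7 ends at 26, Abdim ends at 29, Em7 ends at 32, Ab6 ends at 34, A6 ends at 39.
Beat 39 falls within A6.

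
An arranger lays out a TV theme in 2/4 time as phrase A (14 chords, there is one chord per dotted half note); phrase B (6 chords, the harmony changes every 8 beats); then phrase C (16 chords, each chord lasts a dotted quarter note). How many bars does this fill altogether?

57 bars

A: 14 × 3 = 42 beats = 21 bars.
B: 6 × 8 = 48 beats = 24 bars.
C: 16 × 1.5 = 24 beats = 12 bars.
Total: 21 + 24 + 12 = 57 bars.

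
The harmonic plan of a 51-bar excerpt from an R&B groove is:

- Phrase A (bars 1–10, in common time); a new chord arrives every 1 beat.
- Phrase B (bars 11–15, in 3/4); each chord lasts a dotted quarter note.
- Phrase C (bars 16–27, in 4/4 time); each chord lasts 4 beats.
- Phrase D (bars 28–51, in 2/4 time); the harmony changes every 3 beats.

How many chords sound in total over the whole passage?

78 chords

A: 10·4 = 40 beats, 40/1 = 40 chords.
B: 5·3 = 15 beats, 15/1.5 = 10 chords.
C: 12·4 = 48 beats, 48/4 = 12 chords.
D: 24·2 = 48 beats, 48/3 = 16 chords.
Total: 40 + 10 + 12 + 16 = 78.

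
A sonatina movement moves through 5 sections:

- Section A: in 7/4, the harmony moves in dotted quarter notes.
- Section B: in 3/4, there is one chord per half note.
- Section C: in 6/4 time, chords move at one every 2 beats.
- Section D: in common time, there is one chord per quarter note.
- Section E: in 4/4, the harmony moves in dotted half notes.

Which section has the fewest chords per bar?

A: 7 beats/bar ÷ 1.5 beats/chord = 14/3 chords/bar.
B: 3 beats/bar ÷ 2 beats/chord = 1.5 chords/bar.
C: 6 beats/bar ÷ 2 beats/chord = 3 chords/bar.
D: 4 beats/bar ÷ 1 beat/chord = 4 chords/bar.
E: 4 beats/bar ÷ 3 beats/chord = 4/3 chords/bar.
Slowest is E at 4/3 chords/bar.

Section E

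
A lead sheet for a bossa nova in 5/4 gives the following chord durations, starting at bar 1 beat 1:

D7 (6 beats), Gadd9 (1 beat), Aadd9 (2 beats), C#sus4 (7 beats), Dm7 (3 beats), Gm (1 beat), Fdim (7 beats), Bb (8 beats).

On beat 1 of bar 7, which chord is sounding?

Beat 1 of bar 7 is beat (7−1)×5 + 1 = 31 overall.
Running totals: D7 ends at 6, Gadd9 ends at 7, Aadd9 ends at 9, C#sus4 ends at 16, Dm7 ends at 19, Gm ends at 20, Fdim ends at 27, Bb ends at 35.
Beat 31 falls within Bb.

Bb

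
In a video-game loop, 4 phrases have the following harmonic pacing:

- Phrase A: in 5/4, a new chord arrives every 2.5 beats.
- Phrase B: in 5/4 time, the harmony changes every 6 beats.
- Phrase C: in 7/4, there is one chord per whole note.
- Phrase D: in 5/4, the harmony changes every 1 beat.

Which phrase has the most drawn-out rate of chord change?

A: 5 beats/bar ÷ 2.5 beats/chord = 2 chords/bar.
B: 5 beats/bar ÷ 6 beats/chord = 5/6 chords/bar.
C: 7 beats/bar ÷ 4 beats/chord = 1.75 chords/bar.
D: 5 beats/bar ÷ 1 beat/chord = 5 chords/bar.
Slowest is B at 5/6 chords/bar.

Phrase B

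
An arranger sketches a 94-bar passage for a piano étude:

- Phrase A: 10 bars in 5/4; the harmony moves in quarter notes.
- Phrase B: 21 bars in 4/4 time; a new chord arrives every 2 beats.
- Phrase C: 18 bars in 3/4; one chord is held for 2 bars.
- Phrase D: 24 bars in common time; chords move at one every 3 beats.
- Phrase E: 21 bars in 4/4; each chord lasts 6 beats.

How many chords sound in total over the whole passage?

147 chords

A: 10 bars × 5 beats = 50 beats; 1 beat/chord → 50 chords.
B: 21 bars × 4 beats = 84 beats; 2 beats/chord → 42 chords.
C: 18 bars × 3 beats = 54 beats; 6 beats/chord → 9 chords.
D: 24 bars × 4 beats = 96 beats; 3 beats/chord → 32 chords.
E: 21 bars × 4 beats = 84 beats; 6 beats/chord → 14 chords.
Total: 50 + 42 + 9 + 32 + 14 = 147.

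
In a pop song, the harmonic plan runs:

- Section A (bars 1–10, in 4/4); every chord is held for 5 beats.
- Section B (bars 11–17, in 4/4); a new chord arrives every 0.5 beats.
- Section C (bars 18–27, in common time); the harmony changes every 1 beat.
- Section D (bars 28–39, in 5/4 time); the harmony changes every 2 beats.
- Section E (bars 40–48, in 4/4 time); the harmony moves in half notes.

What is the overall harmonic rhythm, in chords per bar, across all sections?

A: 10 × 4 = 40 beats ÷ 5 = 8 chords.
B: 7 × 4 = 28 beats ÷ 0.5 = 56 chords.
C: 10 × 4 = 40 beats ÷ 1 = 40 chords.
D: 12 × 5 = 60 beats ÷ 2 = 30 chords.
E: 9 × 4 = 36 beats ÷ 2 = 18 chords.
Overall: 152 chords over 48 bars → 152/48 = 19/6 chords per bar.

19/6 chords per bar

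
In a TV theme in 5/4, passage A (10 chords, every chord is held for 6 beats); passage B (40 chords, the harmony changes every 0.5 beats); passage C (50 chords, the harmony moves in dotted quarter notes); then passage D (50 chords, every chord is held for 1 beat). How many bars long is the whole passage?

41 bars

A: 10 × 6 = 60 beats = 12 bars.
B: 40 × 0.5 = 20 beats = 4 bars.
C: 50 × 1.5 = 75 beats = 15 bars.
D: 50 × 1 = 50 beats = 10 bars.
Total: 12 + 4 + 15 + 10 = 41 bars.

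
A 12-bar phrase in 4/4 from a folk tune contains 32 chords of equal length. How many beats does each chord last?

12 bars × 4 beats/bar = 48 beats total.
48 beats ÷ 32 chords = 1.5 beats per chord.
(That is a dotted quarter note.)

1.5 beats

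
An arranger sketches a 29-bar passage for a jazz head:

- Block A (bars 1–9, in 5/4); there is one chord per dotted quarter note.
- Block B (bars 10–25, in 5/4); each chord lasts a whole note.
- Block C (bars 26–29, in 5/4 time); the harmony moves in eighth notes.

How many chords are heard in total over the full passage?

90 chords

A: 9·5 = 45 beats, 45/1.5 = 30 chords.
B: 16·5 = 80 beats, 80/4 = 20 chords.
C: 4·5 = 20 beats, 20/0.5 = 40 chords.
Total: 30 + 20 + 40 = 90.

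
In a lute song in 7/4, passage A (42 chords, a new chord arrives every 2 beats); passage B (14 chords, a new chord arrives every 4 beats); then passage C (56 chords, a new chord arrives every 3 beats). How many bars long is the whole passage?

A: 42 × 2 = 84 beats = 12 bars.
B: 14 × 4 = 56 beats = 8 bars.
C: 56 × 3 = 168 beats = 24 bars.
Total: 12 + 8 + 24 = 44 bars.

44 bars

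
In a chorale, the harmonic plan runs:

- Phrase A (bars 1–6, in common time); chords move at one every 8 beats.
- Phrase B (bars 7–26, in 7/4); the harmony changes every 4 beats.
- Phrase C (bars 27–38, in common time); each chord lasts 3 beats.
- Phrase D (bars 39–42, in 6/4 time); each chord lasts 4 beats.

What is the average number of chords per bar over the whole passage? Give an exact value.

10/7 chords per bar

A: 6 bars of 4 beats is 24 beats; at 8 beats each that's 3 chords.
B: 20 bars of 7 beats is 140 beats; at 4 beats each that's 35 chords.
C: 12 bars of 4 beats is 48 beats; at 3 beats each that's 16 chords.
D: 4 bars of 6 beats is 24 beats; at 4 beats each that's 6 chords.
Overall: 60 chords over 42 bars → 60/42 = 10/7 chords per bar.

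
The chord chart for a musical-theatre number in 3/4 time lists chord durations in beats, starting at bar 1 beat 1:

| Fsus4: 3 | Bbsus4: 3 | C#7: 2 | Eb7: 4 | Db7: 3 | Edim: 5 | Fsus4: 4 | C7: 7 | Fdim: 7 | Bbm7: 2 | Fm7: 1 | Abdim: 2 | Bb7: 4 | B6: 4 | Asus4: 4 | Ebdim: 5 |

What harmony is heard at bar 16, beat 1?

Bb7

Beat 1 of bar 16 is beat (16−1)×3 + 1 = 46 overall.
Running totals: Fsus4 ends at 3, Bbsus4 ends at 6, C#7 ends at 8, Eb7 ends at 12, Db7 ends at 15, Edim ends at 20, Fsus4 ends at 24, C7 ends at 31, Fdim ends at 38, Bbm7 ends at 40, Fm7 ends at 41, Abdim ends at 43, Bb7 ends at 47.
Beat 46 falls within Bb7.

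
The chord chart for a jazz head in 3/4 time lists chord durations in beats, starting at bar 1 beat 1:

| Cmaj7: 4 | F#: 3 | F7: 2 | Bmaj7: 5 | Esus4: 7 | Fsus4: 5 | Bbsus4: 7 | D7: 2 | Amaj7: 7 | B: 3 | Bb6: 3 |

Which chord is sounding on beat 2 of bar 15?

B

Beat 2 of bar 15 is beat (15−1)×3 + 2 = 44 overall.
Running totals: Cmaj7 ends at 4, F# ends at 7, F7 ends at 9, Bmaj7 ends at 14, Esus4 ends at 21, Fsus4 ends at 26, Bbsus4 ends at 33, D7 ends at 35, Amaj7 ends at 42, B ends at 45.
Beat 44 falls within B.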